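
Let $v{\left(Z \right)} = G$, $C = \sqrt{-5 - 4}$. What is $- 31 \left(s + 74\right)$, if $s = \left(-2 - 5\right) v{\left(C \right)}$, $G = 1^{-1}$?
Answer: $-2077$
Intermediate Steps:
$C = 3 i$ ($C = \sqrt{-9} = 3 i \approx 3.0 i$)
$G = 1$
$v{\left(Z \right)} = 1$
$s = -7$ ($s = \left(-2 - 5\right) 1 = \left(-7\right) 1 = -7$)
$- 31 \left(s + 74\right) = - 31 \left(-7 + 74\right) = \left(-31\right) 67 = -2077$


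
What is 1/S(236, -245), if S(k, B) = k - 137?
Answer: 1/99 ≈ 0.010101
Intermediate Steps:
S(k, B) = -137 + k
1/S(236, -245) = 1/(-137 + 236) = 1/99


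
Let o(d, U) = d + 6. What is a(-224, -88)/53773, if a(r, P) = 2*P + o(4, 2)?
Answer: -166/53773 ≈ -0.0030871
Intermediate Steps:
o(d, U) = 6 + d
a(r, P) = 10 + 2*P (a(r, P) = 2*P + (6 + 4) = 2*P + 10 = 10 + 2*P)
a(-224, -88)/53773 = (10 + 2*(-88))/53773 = (10 - 176)*(1/53773) = -166*1/53773 = -166/53773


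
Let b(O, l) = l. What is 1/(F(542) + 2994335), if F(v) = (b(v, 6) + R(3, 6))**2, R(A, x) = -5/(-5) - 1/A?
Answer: 9/26949415 ≈ 3.3396e-7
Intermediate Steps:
R(A, x) = 1 - 1/A (R(A, x) = -5*(-1/5) - 1/A = 1 - 1/A)
F(v) = 400/9 (F(v) = (6 + (-1 + 3)/3)**2 = (6 + (1/3)*2)**2 = (6 + 2/3)**2 = (20/3)**2 = 400/9)
1/(F(542) + 2994335) = 1/(400/9 + 2994335) = 1/(26949415/9) = 9/26949415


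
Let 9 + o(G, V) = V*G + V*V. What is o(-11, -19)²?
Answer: 314721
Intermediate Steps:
o(G, V) = -9 + V² + G*V (o(G, V) = -9 + (V*G + V*V) = -9 + (G*V + V²) = -9 + (V² + G*V) = -9 + V² + G*V)
o(-11, -19)² = (-9 + (-19)² - 11*(-19))² = (-9 + 361 + 209)² = 561² = 314721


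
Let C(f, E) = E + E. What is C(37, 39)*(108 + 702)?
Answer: 63180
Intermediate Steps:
C(f, E) = 2*E
C(37, 39)*(108 + 702) = (2*39)*(108 + 702) = 78*810 = 63180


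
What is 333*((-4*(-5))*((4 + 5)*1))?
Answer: 59940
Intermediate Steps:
333*((-4*(-5))*((4 + 5)*1)) = 333*(20*(9*1)) = 333*(20*9) = 333*180 = 59940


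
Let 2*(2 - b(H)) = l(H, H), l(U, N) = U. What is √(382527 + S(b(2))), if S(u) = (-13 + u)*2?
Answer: √382503 ≈ 618.47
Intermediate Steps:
b(H) = 2 - H/2
S(u) = -26 + 2*u
√(382527 + S(b(2))) = √(382527 + (-26 + 2*(2 - ½*2))) = √(382527 + (-26 + 2*(2 - 1))) = √(382527 + (-26 + 2*1)) = √(382527 + (-26 + 2)) = √(382527 - 24) = √382503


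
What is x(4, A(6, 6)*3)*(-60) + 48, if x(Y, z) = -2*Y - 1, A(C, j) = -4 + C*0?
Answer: 588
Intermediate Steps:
A(C, j) = -4 (A(C, j) = -4 + 0 = -4)
x(Y, z) = -1 - 2*Y
x(4, A(6, 6)*3)*(-60) + 48 = (-1 - 2*4)*(-60) + 48 = (-1 - 8)*(-60) + 48 = -9*(-60) + 48 = 540 + 48 = 588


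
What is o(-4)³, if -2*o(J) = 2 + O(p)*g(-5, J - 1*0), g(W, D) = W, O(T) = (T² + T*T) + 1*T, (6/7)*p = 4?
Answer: 1245766976/729 ≈ 1.7089e+6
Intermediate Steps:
p = 14/3 (p = (7/6)*4 = 14/3 ≈ 4.6667)
O(T) = T + 2*T² (O(T) = (T² + T²) + T = 2*T² + T = T + 2*T²)
o(J) = 1076/9 (o(J) = -(2 + (14*(1 + 2*(14/3))/3)*(-5))/2 = -(2 + (14*(1 + 28/3)/3)*(-5))/2 = -(2 + ((14/3)*(31/3))*(-5))/2 = -(2 + (434/9)*(-5))/2 = -(2 - 2170/9)/2 = -½*(-2152/9) = 1076/9)
o(-4)³ = (1076/9)³ = 1245766976/729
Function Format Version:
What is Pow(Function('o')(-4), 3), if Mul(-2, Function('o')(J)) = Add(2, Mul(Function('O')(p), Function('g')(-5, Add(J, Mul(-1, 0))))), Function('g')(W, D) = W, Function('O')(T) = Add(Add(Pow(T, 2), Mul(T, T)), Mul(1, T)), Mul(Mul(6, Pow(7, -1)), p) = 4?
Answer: Rational(1245766976, 729) ≈ 1.7089e+6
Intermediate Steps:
p = Rational(14, 3) (p = Mul(Rational(7, 6), 4) = Rational(14, 3) ≈ 4.6667)
Function('O')(T) = Add(T, Mul(2, Pow(T, 2))) (Function('O')(T) = Add(Add(Pow(T, 2), Pow(T, 2)), T) = Add(Mul(2, Pow(T, 2)), T) = Add(T, Mul(2, Pow(T, 2))))
Function('o')(J) = Rational(1076, 9) (Function('o')(J) = Mul(Rational(-1, 2), Add(2, Mul(Mul(Rational(14, 3), Add(1, Mul(2, Rational(14, 3)))), -5))) = Mul(Rational(-1, 2), Add(2, Mul(Mul(Rational(14, 3), Add(1, Rational(28, 3))), -5))) = Mul(Rational(-1, 2), Add(2, Mul(Mul(Rational(14, 3), Rational(31, 3)), -5))) = Mul(Rational(-1, 2), Add(2, Mul(Rational(434, 9), -5))) = Mul(Rational(-1, 2), Add(2, Rational(-2170, 9))) = Mul(Rational(-1, 2), Rational(-2152, 9)) = Rational(1076, 9))
Pow(Function('o')(-4), 3) = Pow(Rational(1076, 9), 3) = Rational(1245766976, 729)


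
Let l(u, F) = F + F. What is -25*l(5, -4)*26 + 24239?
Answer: 29439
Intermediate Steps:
l(u, F) = 2*F
-25*l(5, -4)*26 + 24239 = -50*(-4)*26 + 24239 = -25*(-8)*26 + 24239 = 200*26 + 24239 = 5200 + 24239 = 29439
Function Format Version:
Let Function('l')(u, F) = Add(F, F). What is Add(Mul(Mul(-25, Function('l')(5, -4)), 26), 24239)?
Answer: 29439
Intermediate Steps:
Function('l')(u, F) = Mul(2, F)
Add(Mul(Mul(-25, Function('l')(5, -4)), 26), 24239) = Add(Mul(Mul(-25, Mul(2, -4)), 26), 24239) = Add(Mul(Mul(-25, -8), 26), 24239) = Add(Mul(200, 26), 24239) = Add(5200, 24239) = 29439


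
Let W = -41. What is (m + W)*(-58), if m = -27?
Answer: 3944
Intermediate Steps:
(m + W)*(-58) = (-27 - 41)*(-58) = -68*(-58) = 3944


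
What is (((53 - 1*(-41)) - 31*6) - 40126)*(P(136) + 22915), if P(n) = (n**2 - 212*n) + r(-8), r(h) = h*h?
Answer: -508476174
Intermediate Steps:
r(h) = h**2
P(n) = 64 + n**2 - 212*n (P(n) = (n**2 - 212*n) + (-8)**2 = (n**2 - 212*n) + 64 = 64 + n**2 - 212*n)
(((53 - 1*(-41)) - 31*6) - 40126)*(P(136) + 22915) = (((53 - 1*(-41)) - 31*6) - 40126)*((64 + 136**2 - 212*136) + 22915) = (((53 + 41) - 186) - 40126)*((64 + 18496 - 28832) + 22915) = ((94 - 186) - 40126)*(-10272 + 22915) = (-92 - 40126)*12643 = -40218*12643 = -508476174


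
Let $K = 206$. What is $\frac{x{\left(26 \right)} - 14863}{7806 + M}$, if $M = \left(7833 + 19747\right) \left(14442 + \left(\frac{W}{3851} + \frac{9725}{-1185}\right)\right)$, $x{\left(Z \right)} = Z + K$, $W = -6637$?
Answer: $- \frac{13353523497}{363289849908922} \approx -3.6757 \cdot 10^{-5}$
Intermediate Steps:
$x{\left(Z \right)} = 206 + Z$ ($x{\left(Z \right)} = Z + 206 = 206 + Z$)
$M = \frac{363282725474200}{912687}$ ($M = \left(7833 + 19747\right) \left(14442 + \left(- \frac{6637}{3851} + \frac{9725}{-1185}\right)\right) = 27580 \left(14442 + \left(\left(-6637\right) \frac{1}{3851} + 9725 \left(- \frac{1}{1185}\right)\right)\right) = 27580 \left(14442 - \frac{9063164}{912687}\right) = 27580 \cdot \frac{13171962490}{912687} = \frac{363282725474200}{912687} \approx 3.9804 \cdot 10^{8}$)
$\frac{x{\left(26 \right)} - 14863}{7806 + M} = \frac{\left(206 + 26\right) - 14863}{7806 + \frac{363282725474200}{912687}} = \frac{232 - 14863}{\frac{363289849908922}{912687}} = \left(-14631\right) \frac{912687}{363289849908922} = - \frac{13353523497}{363289849908922}$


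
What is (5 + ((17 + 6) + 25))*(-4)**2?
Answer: 848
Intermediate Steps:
(5 + ((17 + 6) + 25))*(-4)**2 = (5 + (23 + 25))*16 = (5 + 48)*16 = 53*16 = 848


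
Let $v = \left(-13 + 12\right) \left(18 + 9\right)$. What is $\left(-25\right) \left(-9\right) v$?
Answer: $-6075$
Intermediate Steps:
$v = -27$ ($v = \left(-1\right) 27 = -27$)
$\left(-25\right) \left(-9\right) v = \left(-25\right) \left(-9\right) \left(-27\right) = 225 \left(-27\right) = -6075$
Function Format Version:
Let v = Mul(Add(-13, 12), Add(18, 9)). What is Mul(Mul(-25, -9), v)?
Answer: -6075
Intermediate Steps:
v = -27 (v = Mul(-1, 27) = -27)
Mul(Mul(-25, -9), v) = Mul(Mul(-25, -9), -27) = Mul(225, -27) = -6075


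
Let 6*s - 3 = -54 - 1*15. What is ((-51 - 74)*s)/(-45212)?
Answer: -1375/45212 ≈ -0.030412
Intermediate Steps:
s = -11 (s = ½ + (-54 - 1*15)/6 = ½ + (-54 - 15)/6 = ½ + (⅙)*(-69) = ½ - 23/2 = -11)
((-51 - 74)*s)/(-45212) = ((-51 - 74)*(-11))/(-45212) = -125*(-11)*(-1/45212) = 1375*(-1/45212) = -1375/45212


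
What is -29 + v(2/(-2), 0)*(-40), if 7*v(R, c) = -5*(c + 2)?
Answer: 197/7 ≈ 28.143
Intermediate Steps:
v(R, c) = -10/7 - 5*c/7 (v(R, c) = (-5*(c + 2))/7 = (-5*(2 + c))/7 = (-10 - 5*c)/7 = -10/7 - 5*c/7)
-29 + v(2/(-2), 0)*(-40) = -29 + (-10/7 - 5/7*0)*(-40) = -29 + (-10/7 + 0)*(-40) = -29 - 10/7*(-40) = -29 + 400/7 = 197/7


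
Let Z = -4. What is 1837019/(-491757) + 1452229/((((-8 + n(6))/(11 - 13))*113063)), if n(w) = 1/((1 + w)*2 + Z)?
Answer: -2125335929503/4392362213589 ≈ -0.48387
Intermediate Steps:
n(w) = 1/(-2 + 2*w) (n(w) = 1/((1 + w)*2 - 4) = 1/((2 + 2*w) - 4) = 1/(-2 + 2*w))
1837019/(-491757) + 1452229/((((-8 + n(6))/(11 - 13))*113063)) = 1837019/(-491757) + 1452229/((((-8 + 1/(2*(-1 + 6)))/(11 - 13))*113063)) = 1837019*(-1/491757) + 1452229/((((-8 + (½)/5)/(-2))*113063)) = -1837019/491757 + 1452229/((((-8 + (½)*(⅕))*(-½))*113063)) = -1837019/491757 + 1452229/((((-8 + ⅒)*(-½))*113063)) = -1837019/491757 + 1452229/((-79/10*(-½)*113063)) = -1837019/491757 + 1452229/(((79/20)*113063)) = -1837019/491757 + 1452229/(8931977/20) = -1837019/491757 + 1452229*(20/8931977) = -1837019/491757 + 29044580/8931977 = -2125335929503/4392362213589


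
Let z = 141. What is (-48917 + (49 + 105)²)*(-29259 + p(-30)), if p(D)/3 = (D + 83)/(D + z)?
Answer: 27280838530/37 ≈ 7.3732e+8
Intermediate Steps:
p(D) = 3*(83 + D)/(141 + D) (p(D) = 3*((D + 83)/(D + 141)) = 3*((83 + D)/(141 + D)) = 3*(83 + D)/(141 + D))
(-48917 + (49 + 105)²)*(-29259 + p(-30)) = (-48917 + (49 + 105)²)*(-29259 + 3*(83 - 30)/(141 - 30)) = (-48917 + 154²)*(-29259 + 3*53/111) = (-48917 + 23716)*(-29259 + 3*(1/111)*53) = -25201*(-29259 + 53/37) = -25201*(-1082530/37) = 27280838530/37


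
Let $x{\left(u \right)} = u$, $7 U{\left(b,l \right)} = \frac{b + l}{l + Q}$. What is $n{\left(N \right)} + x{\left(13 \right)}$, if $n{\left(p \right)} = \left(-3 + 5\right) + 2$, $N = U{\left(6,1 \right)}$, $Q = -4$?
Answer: $17$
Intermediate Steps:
$U{\left(b,l \right)} = \frac{b + l}{7 \left(-4 + l\right)}$ ($U{\left(b,l \right)} = \frac{\left(b + l\right) \frac{1}{l - 4}}{7} = \frac{\left(b + l\right) \frac{1}{-4 + l}}{7} = \frac{\frac{1}{-4 + l} \left(b + l\right)}{7} = \frac{b + l}{7 \left(-4 + l\right)}$)
$N = - \frac{1}{3}$ ($N = \frac{6 + 1}{7 \left(-4 + 1\right)} = \frac{1}{7} \frac{1}{-3} \cdot 7 = \frac{1}{7} \left(- \frac{1}{3}\right) 7 = - \frac{1}{3} \approx -0.33333$)
$n{\left(p \right)} = 4$ ($n{\left(p \right)} = 2 + 2 = 4$)
$n{\left(N \right)} + x{\left(13 \right)} = 4 + 13 = 17$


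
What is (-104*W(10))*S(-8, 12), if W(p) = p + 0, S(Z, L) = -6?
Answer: 6240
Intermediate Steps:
W(p) = p
(-104*W(10))*S(-8, 12) = -104*10*(-6) = -1040*(-6) = 6240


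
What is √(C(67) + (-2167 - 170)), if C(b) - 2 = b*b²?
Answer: 2*√74607 ≈ 546.29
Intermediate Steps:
C(b) = 2 + b³ (C(b) = 2 + b*b² = 2 + b³)
√(C(67) + (-2167 - 170)) = √((2 + 67³) + (-2167 - 170)) = √((2 + 300763) - 2337) = √(300765 - 2337) = √298428 = 2*√74607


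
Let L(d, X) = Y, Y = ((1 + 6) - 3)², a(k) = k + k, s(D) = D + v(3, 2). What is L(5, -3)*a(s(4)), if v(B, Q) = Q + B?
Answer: 288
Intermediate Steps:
v(B, Q) = B + Q
s(D) = 5 + D (s(D) = D + (3 + 2) = D + 5 = 5 + D)
a(k) = 2*k
Y = 16 (Y = (7 - 3)² = 4² = 16)
L(d, X) = 16
L(5, -3)*a(s(4)) = 16*(2*(5 + 4)) = 16*(2*9) = 16*18 = 288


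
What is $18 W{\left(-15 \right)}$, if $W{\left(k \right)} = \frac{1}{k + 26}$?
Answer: $\frac{18}{11} \approx 1.6364$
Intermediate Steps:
$W{\left(k \right)} = \frac{1}{26 + k}$
$18 W{\left(-15 \right)} = \frac{18}{26 - 15} = \frac{18}{11}$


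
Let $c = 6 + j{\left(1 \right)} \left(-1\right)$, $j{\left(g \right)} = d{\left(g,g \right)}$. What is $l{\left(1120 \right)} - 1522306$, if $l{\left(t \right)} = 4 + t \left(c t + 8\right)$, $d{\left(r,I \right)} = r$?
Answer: $4758658$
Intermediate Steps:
$j{\left(g \right)} = g$
$c = 5$ ($c = 6 + 1 \left(-1\right) = 6 - 1 = 5$)
$l{\left(t \right)} = 4 + t \left(8 + 5 t\right)$ ($l{\left(t \right)} = 4 + t \left(5 t + 8\right) = 4 + t \left(8 + 5 t\right)$)
$l{\left(1120 \right)} - 1522306 = \left(4 + 5 \cdot 1120^{2} + 8 \cdot 1120\right) - 1522306 = \left(4 + 5 \cdot 1254400 + 8960\right) - 1522306 = \left(4 + 6272000 + 8960\right) - 1522306 = 6280964 - 1522306 = 4758658$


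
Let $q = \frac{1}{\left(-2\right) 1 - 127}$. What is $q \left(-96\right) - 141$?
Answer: $- \frac{6031}{43} \approx -140.26$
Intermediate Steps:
$q = - \frac{1}{129}$ ($q = \frac{1}{-2 - 127} = \frac{1}{-129} = - \frac{1}{129} \approx -0.0077519$)
$q \left(-96\right) - 141 = \left(- \frac{1}{129}\right) \left(-96\right) - 141 = \frac{32}{43} - 141 = - \frac{6031}{43}$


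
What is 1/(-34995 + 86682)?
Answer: 1/51687 ≈ 1.9347e-5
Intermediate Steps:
1/(-34995 + 86682) = 1/51687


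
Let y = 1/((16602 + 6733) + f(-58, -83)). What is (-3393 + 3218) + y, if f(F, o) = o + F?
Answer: -4058949/23194 ≈ -175.00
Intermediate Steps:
f(F, o) = F + o
y = 1/23194 (y = 1/((16602 + 6733) + (-58 - 83)) = 1/(23335 - 141) = 1/23194 ≈ 4.3115e-5)
(-3393 + 3218) + y = (-3393 + 3218) + 1/23194 = -175 + 1/23194 = -4058949/23194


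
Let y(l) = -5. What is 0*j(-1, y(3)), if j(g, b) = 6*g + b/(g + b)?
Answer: 0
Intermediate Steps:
j(g, b) = 6*g + b/(b + g)
0*j(-1, y(3)) = 0*((-5 + 6*(-1)**2 + 6*(-5)*(-1))/(-5 - 1)) = 0*((-5 + 6*1 + 30)/(-6)) = 0*(-(-5 + 6 + 30)/6) = 0*(-1/6*31) = 0*(-31/6) = 0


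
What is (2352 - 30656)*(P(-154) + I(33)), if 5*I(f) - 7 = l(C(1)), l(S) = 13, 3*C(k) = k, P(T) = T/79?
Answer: -4585248/79 ≈ -58041.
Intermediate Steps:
P(T) = T/79 (P(T) = T*(1/79) = T/79)
C(k) = k/3
I(f) = 4 (I(f) = 7/5 + (⅕)*13 = 7/5 + 13/5 = 4)
(2352 - 30656)*(P(-154) + I(33)) = (2352 - 30656)*((1/79)*(-154) + 4) = -28304*(-154/79 + 4) = -28304*162/79 = -4585248/79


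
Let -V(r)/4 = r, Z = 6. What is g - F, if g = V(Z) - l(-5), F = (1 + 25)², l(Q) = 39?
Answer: -739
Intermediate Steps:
V(r) = -4*r
F = 676 (F = 26² = 676)
g = -63 (g = -4*6 - 1*39 = -24 - 39 = -63)
g - F = -63 - 1*676 = -63 - 676 = -739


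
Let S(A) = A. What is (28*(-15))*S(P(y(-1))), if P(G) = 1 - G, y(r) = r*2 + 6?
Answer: 1260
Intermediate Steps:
y(r) = 6 + 2*r (y(r) = 2*r + 6 = 6 + 2*r)
(28*(-15))*S(P(y(-1))) = (28*(-15))*(1 - (6 + 2*(-1))) = -420*(1 - (6 - 2)) = -420*(1 - 1*4) = -420*(1 - 4) = -420*(-3) = 1260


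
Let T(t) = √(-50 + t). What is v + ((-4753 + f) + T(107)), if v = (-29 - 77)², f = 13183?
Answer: 19666 + √57 ≈ 19674.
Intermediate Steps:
v = 11236 (v = (-106)² = 11236)
v + ((-4753 + f) + T(107)) = 11236 + ((-4753 + 13183) + √(-50 + 107)) = 11236 + (8430 + √57) = 19666 + √57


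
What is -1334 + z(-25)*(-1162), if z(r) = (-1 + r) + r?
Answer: 57928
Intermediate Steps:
z(r) = -1 + 2*r
-1334 + z(-25)*(-1162) = -1334 + (-1 + 2*(-25))*(-1162) = -1334 + (-1 - 50)*(-1162) = -1334 - 51*(-1162) = -1334 + 59262 = 57928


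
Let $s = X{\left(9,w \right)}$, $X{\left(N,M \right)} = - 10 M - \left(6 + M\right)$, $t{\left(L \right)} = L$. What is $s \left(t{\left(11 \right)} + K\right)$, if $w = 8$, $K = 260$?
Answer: $-25474$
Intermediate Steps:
$X{\left(N,M \right)} = -6 - 11 M$
$s = -94$ ($s = -6 - 88 = -94$)
$s \left(t{\left(11 \right)} + K\right) = - 94 \left(11 + 260\right) = \left(-94\right) 271 = -25474$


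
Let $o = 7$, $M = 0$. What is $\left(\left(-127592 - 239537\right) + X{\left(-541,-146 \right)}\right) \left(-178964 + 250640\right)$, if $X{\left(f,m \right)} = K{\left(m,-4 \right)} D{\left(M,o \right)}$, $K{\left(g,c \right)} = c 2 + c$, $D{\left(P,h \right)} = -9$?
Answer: $-26306597196$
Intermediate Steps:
$K{\left(g,c \right)} = 3 c$ ($K{\left(g,c \right)} = 2 c + c = 3 c$)
$X{\left(f,m \right)} = 108$ ($X{\left(f,m \right)} = 3 \left(-4\right) \left(-9\right) = \left(-12\right) \left(-9\right) = 108$)
$\left(\left(-127592 - 239537\right) + X{\left(-541,-146 \right)}\right) \left(-178964 + 250640\right) = \left(\left(-127592 - 239537\right) + 108\right) \left(-178964 + 250640\right) = \left(-367129 + 108\right) 71676 = \left(-367021\right) 71676 = -26306597196$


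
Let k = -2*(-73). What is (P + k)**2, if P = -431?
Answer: 81225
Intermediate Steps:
k = 146
(P + k)**2 = (-431 + 146)**2 = (-285)**2 = 81225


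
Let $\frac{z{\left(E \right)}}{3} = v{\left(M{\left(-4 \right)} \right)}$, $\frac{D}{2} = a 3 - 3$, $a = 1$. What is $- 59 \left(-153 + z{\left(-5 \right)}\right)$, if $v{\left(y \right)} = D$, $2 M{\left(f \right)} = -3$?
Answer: $9027$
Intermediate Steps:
$M{\left(f \right)} = - \frac{3}{2}$ ($M{\left(f \right)} = \frac{1}{2} \left(-3\right) = - \frac{3}{2}$)
$D = 0$ ($D = 2 \left(1 \cdot 3 - 3\right) = 2 \left(3 - 3\right) = 2 \cdot 0 = 0$)
$v{\left(y \right)} = 0$
$z{\left(E \right)} = 0$ ($z{\left(E \right)} = 3 \cdot 0 = 0$)
$- 59 \left(-153 + z{\left(-5 \right)}\right) = - 59 \left(-153 + 0\right) = \left(-59\right) \left(-153\right) = 9027$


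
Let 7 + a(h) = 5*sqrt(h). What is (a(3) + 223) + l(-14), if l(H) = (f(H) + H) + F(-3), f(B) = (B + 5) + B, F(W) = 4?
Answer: 183 + 5*sqrt(3) ≈ 191.66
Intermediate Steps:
f(B) = 5 + 2*B (f(B) = (5 + B) + B = 5 + 2*B)
a(h) = -7 + 5*sqrt(h)
l(H) = 9 + 3*H (l(H) = ((5 + 2*H) + H) + 4 = (5 + 3*H) + 4 = 9 + 3*H)
(a(3) + 223) + l(-14) = ((-7 + 5*sqrt(3)) + 223) + (9 + 3*(-14)) = (216 + 5*sqrt(3)) + (9 - 42) = (216 + 5*sqrt(3)) - 33 = 183 + 5*sqrt(3)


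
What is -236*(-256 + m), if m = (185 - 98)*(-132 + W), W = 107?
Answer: 573716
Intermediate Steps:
m = -2175 (m = (185 - 98)*(-132 + 107) = 87*(-25) = -2175)
-236*(-256 + m) = -236*(-256 - 2175) = -236*(-2431) = 573716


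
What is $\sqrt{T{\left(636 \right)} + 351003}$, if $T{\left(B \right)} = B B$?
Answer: $\sqrt{755499} \approx 869.19$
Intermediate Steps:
$T{\left(B \right)} = B^{2}$
$\sqrt{T{\left(636 \right)} + 351003} = \sqrt{636^{2} + 351003} = \sqrt{404496 + 351003} = \sqrt{755499}$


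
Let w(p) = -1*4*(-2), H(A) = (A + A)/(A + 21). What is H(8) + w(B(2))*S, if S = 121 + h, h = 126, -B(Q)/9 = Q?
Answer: 57320/29 ≈ 1976.6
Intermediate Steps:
H(A) = 2*A/(21 + A) (H(A) = (2*A)/(21 + A) = 2*A/(21 + A))
B(Q) = -9*Q
w(p) = 8 (w(p) = -4*(-2) = 8)
S = 247 (S = 121 + 126 = 247)
H(8) + w(B(2))*S = 2*8/(21 + 8) + 8*247 = 2*8/29 + 1976 = 2*8*(1/29) + 1976 = 16/29 + 1976 = 57320/29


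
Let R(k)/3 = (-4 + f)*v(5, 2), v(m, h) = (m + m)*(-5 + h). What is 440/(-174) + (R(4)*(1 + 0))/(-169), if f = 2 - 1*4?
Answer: -84160/14703 ≈ -5.7240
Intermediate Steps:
v(m, h) = 2*m*(-5 + h) (v(m, h) = (2*m)*(-5 + h) = 2*m*(-5 + h))
f = -2 (f = 2 - 4 = -2)
R(k) = 540 (R(k) = 3*((-4 - 2)*(2*5*(-5 + 2))) = 3*(-12*5*(-3)) = 3*(-6*(-30)) = 3*180 = 540)
440/(-174) + (R(4)*(1 + 0))/(-169) = 440/(-174) + (540*(1 + 0))/(-169) = 440*(-1/174) + (540*1)*(-1/169) = -220/87 + 540*(-1/169) = -220/87 - 540/169 = -84160/14703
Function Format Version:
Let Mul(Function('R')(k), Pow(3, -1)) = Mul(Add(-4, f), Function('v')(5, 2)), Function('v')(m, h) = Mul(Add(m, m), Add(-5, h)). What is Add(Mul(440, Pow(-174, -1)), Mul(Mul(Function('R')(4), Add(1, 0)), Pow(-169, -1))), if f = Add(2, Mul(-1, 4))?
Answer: Rational(-84160, 14703) ≈ -5.7240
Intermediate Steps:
Function('v')(m, h) = Mul(2, m, Add(-5, h)) (Function('v')(m, h) = Mul(Mul(2, m), Add(-5, h)) = Mul(2, m, Add(-5, h)))
f = -2 (f = Add(2, -4) = -2)
Function('R')(k) = 540 (Function('R')(k) = Mul(3, Mul(Add(-4, -2), Mul(2, 5, Add(-5, 2)))) = Mul(3, Mul(-6, Mul(2, 5, -3))) = Mul(3, Mul(-6, -30)) = Mul(3, 180) = 540)
Add(Mul(440, Pow(-174, -1)), Mul(Mul(Function('R')(4), Add(1, 0)), Pow(-169, -1))) = Add(Mul(440, Pow(-174, -1)), Mul(Mul(540, Add(1, 0)), Pow(-169, -1))) = Add(Mul(440, Rational(-1, 174)), Mul(Mul(540, 1), Rational(-1, 169))) = Add(Rational(-220, 87), Mul(540, Rational(-1, 169))) = Add(Rational(-220, 87), Rational(-540, 169)) = Rational(-84160, 14703)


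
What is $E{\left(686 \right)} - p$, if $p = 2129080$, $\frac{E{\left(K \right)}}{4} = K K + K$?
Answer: $-243952$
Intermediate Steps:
$E{\left(K \right)} = 4 K + 4 K^{2}$ ($E{\left(K \right)} = 4 \left(K K + K\right) = 4 \left(K^{2} + K\right) = 4 \left(K + K^{2}\right) = 4 K + 4 K^{2}$)
$E{\left(686 \right)} - p = 4 \cdot 686 \left(1 + 686\right) - 2129080 = 4 \cdot 686 \cdot 687 - 2129080 = 1885128 - 2129080 = -243952$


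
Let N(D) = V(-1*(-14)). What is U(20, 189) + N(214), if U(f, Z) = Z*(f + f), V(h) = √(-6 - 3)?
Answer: 7560 + 3*I ≈ 7560.0 + 3.0*I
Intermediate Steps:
V(h) = 3*I (V(h) = √(-9) = 3*I)
U(f, Z) = 2*Z*f (U(f, Z) = Z*(2*f) = 2*Z*f)
N(D) = 3*I
U(20, 189) + N(214) = 2*189*20 + 3*I = 7560 + 3*I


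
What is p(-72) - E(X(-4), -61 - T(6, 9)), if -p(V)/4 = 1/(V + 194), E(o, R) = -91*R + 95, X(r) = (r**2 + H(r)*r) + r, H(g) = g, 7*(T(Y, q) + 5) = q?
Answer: -323790/61 ≈ -5308.0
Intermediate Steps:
T(Y, q) = -5 + q/7
X(r) = r + 2*r**2 (X(r) = (r**2 + r*r) + r = (r**2 + r**2) + r = 2*r**2 + r = r + 2*r**2)
E(o, R) = 95 - 91*R
p(V) = -4/(194 + V) (p(V) = -4/(V + 194) = -4/(194 + V))
p(-72) - E(X(-4), -61 - T(6, 9)) = -4/(194 - 72) - (95 - 91*(-61 - (-5 + (1/7)*9))) = -4/122 - (95 - 91*(-61 - (-5 + 9/7))) = -4*1/122 - (95 - 91*(-61 - 1*(-26/7))) = -2/61 - (95 - 91*(-61 + 26/7)) = -2/61 - (95 - 91*(-401/7)) = -2/61 - (95 + 5213) = -2/61 - 1*5308 = -2/61 - 5308 = -323790/61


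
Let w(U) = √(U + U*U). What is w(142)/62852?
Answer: √20306/62852 ≈ 0.0022672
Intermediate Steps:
w(U) = √(U + U²)
w(142)/62852 = √(142*(1 + 142))/62852 = √(142*143)*(1/62852) = √20306*(1/62852) = √20306/62852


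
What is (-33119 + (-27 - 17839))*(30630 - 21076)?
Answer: -487110690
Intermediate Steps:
(-33119 + (-27 - 17839))*(30630 - 21076) = (-33119 - 17866)*9554 = -50985*9554 = -487110690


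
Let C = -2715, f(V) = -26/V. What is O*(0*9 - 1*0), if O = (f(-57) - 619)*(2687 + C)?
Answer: 0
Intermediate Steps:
O = 987196/57 (O = (-26/(-57) - 619)*(2687 - 2715) = (-26*(-1/57) - 619)*(-28) = (26/57 - 619)*(-28) = -35257/57*(-28) = 987196/57 ≈ 17319.)
O*(0*9 - 1*0) = 987196*(0*9 - 1*0)/57 = 987196*(0 + 0)/57 = (987196/57)*0 = 0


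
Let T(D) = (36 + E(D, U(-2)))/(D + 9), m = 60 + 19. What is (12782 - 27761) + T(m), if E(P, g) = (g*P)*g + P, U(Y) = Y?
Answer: -1317721/88 ≈ -14974.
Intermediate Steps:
m = 79
E(P, g) = P + P*g**2 (E(P, g) = (P*g)*g + P = P*g**2 + P = P + P*g**2)
T(D) = (36 + 5*D)/(9 + D) (T(D) = (36 + D*(1 + (-2)**2))/(D + 9) = (36 + D*(1 + 4))/(9 + D) = (36 + D*5)/(9 + D) = (36 + 5*D)/(9 + D))
(12782 - 27761) + T(m) = (12782 - 27761) + (36 + 5*79)/(9 + 79) = -14979 + (36 + 395)/88 = -14979 + (1/88)*431 = -14979 + 431/88 = -1317721/88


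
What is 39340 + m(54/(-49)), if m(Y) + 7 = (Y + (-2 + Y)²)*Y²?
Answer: 226806573261/5764801 ≈ 39343.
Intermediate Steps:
m(Y) = -7 + Y²*(Y + (-2 + Y)²) (m(Y) = -7 + (Y + (-2 + Y)²)*Y² = -7 + Y²*(Y + (-2 + Y)²))
39340 + m(54/(-49)) = 39340 + (-7 + (54/(-49))³ + (54/(-49))²*(-2 + 54/(-49))²) = 39340 + (-7 + (54*(-1/49))³ + (54*(-1/49))²*(-2 + 54*(-1/49))²) = 39340 + (-7 + (-54/49)³ + (-54/49)²*(-2 - 54/49)²) = 39340 + (-7 - 157464/117649 + 2916*(-152/49)²/2401) = 39340 + (-7 - 157464/117649 + (2916/2401)*(23104/2401)) = 39340 + (-7 - 157464/117649 + 67371264/5764801) = 39340 + 19301921/5764801 = 226806573261/5764801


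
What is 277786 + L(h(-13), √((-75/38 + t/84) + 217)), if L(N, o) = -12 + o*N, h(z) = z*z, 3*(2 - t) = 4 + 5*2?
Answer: 277774 + 7943*√61978/798 ≈ 2.8025e+5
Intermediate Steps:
t = -8/3 (t = 2 - (4 + 5*2)/3 = 2 - (4 + 10)/3 = 2 - ⅓*14 = 2 - 14/3 = -8/3 ≈ -2.6667)
h(z) = z²
L(N, o) = -12 + N*o
277786 + L(h(-13), √((-75/38 + t/84) + 217)) = 277786 + (-12 + (-13)²*√((-75/38 - 8/3/84) + 217)) = 277786 + (-12 + 169*√((-75*1/38 - 8/3*1/84) + 217)) = 277786 + (-12 + 169*√((-75/38 - 2/63) + 217)) = 277786 + (-12 + 169*√(-4801/2394 + 217)) = 277786 + (-12 + 169*√(514697/2394)) = 277786 + (-12 + 169*(47*√61978/798)) = 277786 + (-12 + 7943*√61978/798) = 277774 + 7943*√61978/798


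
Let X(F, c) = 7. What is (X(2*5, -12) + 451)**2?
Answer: 209764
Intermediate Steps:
(X(2*5, -12) + 451)**2 = (7 + 451)**2 = 458**2 = 209764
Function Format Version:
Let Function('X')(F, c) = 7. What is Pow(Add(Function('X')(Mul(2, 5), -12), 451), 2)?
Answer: 209764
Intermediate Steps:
Pow(Add(Function('X')(Mul(2, 5), -12), 451), 2) = Pow(Add(7, 451), 2) = Pow(458, 2) = 209764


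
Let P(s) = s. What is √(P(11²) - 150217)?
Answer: 4*I*√9381 ≈ 387.42*I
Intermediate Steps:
√(P(11²) - 150217) = √(11² - 150217) = √(121 - 150217) = √(-150096) = 4*I*√9381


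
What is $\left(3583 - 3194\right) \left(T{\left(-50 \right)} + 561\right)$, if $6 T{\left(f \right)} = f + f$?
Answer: $\frac{635237}{3} \approx 2.1175 \cdot 10^{5}$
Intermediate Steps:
$T{\left(f \right)} = \frac{f}{3}$ ($T{\left(f \right)} = \frac{f + f}{6} = \frac{2 f}{6} = \frac{f}{3}$)
$\left(3583 - 3194\right) \left(T{\left(-50 \right)} + 561\right) = \left(3583 - 3194\right) \left(\frac{1}{3} \left(-50\right) + 561\right) = \left(3583 - 3194\right) \left(- \frac{50}{3} + 561\right) = 389 \cdot \frac{1633}{3} = \frac{635237}{3}$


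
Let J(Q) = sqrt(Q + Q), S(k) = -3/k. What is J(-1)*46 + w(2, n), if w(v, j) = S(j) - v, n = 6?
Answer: -5/2 + 46*I*sqrt(2) ≈ -2.5 + 65.054*I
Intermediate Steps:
J(Q) = sqrt(2)*sqrt(Q) (J(Q) = sqrt(2*Q) = sqrt(2)*sqrt(Q))
w(v, j) = -v - 3/j (w(v, j) = -3/j - v = -v - 3/j)
J(-1)*46 + w(2, n) = (sqrt(2)*sqrt(-1))*46 + (-1*2 - 3/6) = (sqrt(2)*I)*46 + (-2 - 3*1/6) = (I*sqrt(2))*46 + (-2 - 1/2) = 46*I*sqrt(2) - 5/2 = -5/2 + 46*I*sqrt(2)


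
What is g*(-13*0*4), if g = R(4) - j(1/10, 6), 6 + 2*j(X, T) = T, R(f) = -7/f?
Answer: 0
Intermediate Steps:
j(X, T) = -3 + T/2
g = -7/4 (g = -7/4 - (-3 + (½)*6) = -7*¼ - (-3 + 3) = -7/4 - 1*0 = -7/4 + 0 = -7/4 ≈ -1.7500)
g*(-13*0*4) = -7*(-13*0)*4/4 = -0*4 = -7/4*0 = 0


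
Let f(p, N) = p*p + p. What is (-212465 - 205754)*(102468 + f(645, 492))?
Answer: -217113375222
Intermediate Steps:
f(p, N) = p + p**2 (f(p, N) = p**2 + p = p + p**2)
(-212465 - 205754)*(102468 + f(645, 492)) = (-212465 - 205754)*(102468 + 645*(1 + 645)) = -418219*(102468 + 645*646) = -418219*(102468 + 416670) = -418219*519138 = -217113375222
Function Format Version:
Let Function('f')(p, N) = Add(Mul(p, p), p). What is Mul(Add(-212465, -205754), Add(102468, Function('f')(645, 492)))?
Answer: -217113375222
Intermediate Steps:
Function('f')(p, N) = Add(p, Pow(p, 2)) (Function('f')(p, N) = Add(Pow(p, 2), p) = Add(p, Pow(p, 2)))
Mul(Add(-212465, -205754), Add(102468, Function('f')(645, 492))) = Mul(Add(-212465, -205754), Add(102468, Mul(645, Add(1, 645)))) = Mul(-418219, Add(102468, Mul(645, 646))) = Mul(-418219, Add(102468, 416670)) = Mul(-418219, 519138) = -217113375222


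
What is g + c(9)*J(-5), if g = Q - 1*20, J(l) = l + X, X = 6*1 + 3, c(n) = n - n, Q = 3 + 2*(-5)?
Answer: -27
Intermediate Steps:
Q = -7 (Q = 3 - 10 = -7)
c(n) = 0
X = 9 (X = 6 + 3 = 9)
J(l) = 9 + l (J(l) = l + 9 = 9 + l)
g = -27 (g = -7 - 1*20 = -7 - 20 = -27)
g + c(9)*J(-5) = -27 + 0*(9 - 5) = -27 + 0*4 = -27 + 0 = -27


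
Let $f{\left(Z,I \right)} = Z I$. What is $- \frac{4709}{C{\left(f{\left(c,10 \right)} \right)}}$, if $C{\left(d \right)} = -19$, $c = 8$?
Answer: $\frac{4709}{19} \approx 247.84$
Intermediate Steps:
$f{\left(Z,I \right)} = I Z$
$- \frac{4709}{C{\left(f{\left(c,10 \right)} \right)}} = - \frac{4709}{-19} = \left(-4709\right) \left(- \frac{1}{19}\right) = \frac{4709}{19}$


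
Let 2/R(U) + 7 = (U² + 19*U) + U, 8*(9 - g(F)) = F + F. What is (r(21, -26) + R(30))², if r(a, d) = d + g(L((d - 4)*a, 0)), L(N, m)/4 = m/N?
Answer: 644093641/2229049 ≈ 288.95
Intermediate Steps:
L(N, m) = 4*m/N (L(N, m) = 4*(m/N) = 4*m/N)
g(F) = 9 - F/4 (g(F) = 9 - (F + F)/8 = 9 - F/4)
R(U) = 2/(-7 + U² + 20*U) (R(U) = 2/(-7 + ((U² + 19*U) + U)) = 2/(-7 + (U² + 20*U)) = 2/(-7 + U² + 20*U))
r(a, d) = 9 + d (r(a, d) = d + (9 - 0/((d - 4)*a)) = d + (9 - 0/((-4 + d)*a)) = d + (9 - 0/(a*(-4 + d))) = d + (9 - 0*1/(a*(-4 + d))) = d + (9 - ¼*0) = d + (9 + 0) = d + 9 = 9 + d)
(r(21, -26) + R(30))² = ((9 - 26) + 2/(-7 + 30² + 20*30))² = (-17 + 2/(-7 + 900 + 600))² = (-17 + 2/1493)² = (-25379/1493)² = 644093641/2229049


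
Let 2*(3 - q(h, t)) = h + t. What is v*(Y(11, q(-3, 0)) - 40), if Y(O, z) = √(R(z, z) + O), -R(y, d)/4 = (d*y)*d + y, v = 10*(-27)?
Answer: 10800 - 135*I*√1486 ≈ 10800.0 - 5204.1*I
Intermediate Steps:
q(h, t) = 3 - h/2 - t/2 (q(h, t) = 3 - (h + t)/2 = 3 + (-h/2 - t/2) = 3 - h/2 - t/2)
v = -270
R(y, d) = -4*y - 4*y*d² (R(y, d) = -4*((d*y)*d + y) = -4*(y*d² + y) = -4*(y + y*d²) = -4*y - 4*y*d²)
Y(O, z) = √(O - 4*z*(1 + z²)) (Y(O, z) = √(-4*z*(1 + z²) + O) = √(O - 4*z*(1 + z²)))
v*(Y(11, q(-3, 0)) - 40) = -270*(√(11 - 4*(3 - ½*(-3) - ½*0)*(1 + (3 - ½*(-3) - ½*0)²)) - 40) = -270*(√(11 - 4*(3 + 3/2 + 0)*(1 + (3 + 3/2 + 0)²)) - 40) = -270*(√(11 - 4*9/2*(1 + (9/2)²)) - 40) = -270*(√(11 - 4*9/2*(1 + 81/4)) - 40) = -270*(√(11 - 4*9/2*85/4) - 40) = -270*(√(11 - 765/2) - 40) = -270*(√(-743/2) - 40) = -270*(I*√1486/2 - 40) = -270*(-40 + I*√1486/2) = 10800 - 135*I*√1486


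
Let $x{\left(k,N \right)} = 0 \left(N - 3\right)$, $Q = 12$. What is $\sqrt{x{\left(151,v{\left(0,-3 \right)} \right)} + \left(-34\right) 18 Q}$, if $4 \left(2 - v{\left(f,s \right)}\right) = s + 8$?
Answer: $12 i \sqrt{51} \approx 85.697 i$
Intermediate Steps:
$v{\left(f,s \right)} = - \frac{s}{4}$ ($v{\left(f,s \right)} = 2 - \frac{s + 8}{4} = 2 - \frac{8 + s}{4} = 2 - \left(2 + \frac{s}{4}\right) = - \frac{s}{4}$)
$x{\left(k,N \right)} = 0$ ($x{\left(k,N \right)} = 0 \left(-3 + N\right) = 0$)
$\sqrt{x{\left(151,v{\left(0,-3 \right)} \right)} + \left(-34\right) 18 Q} = \sqrt{0 + \left(-34\right) 18 \cdot 12} = \sqrt{0 - 7344} = \sqrt{-7344} = 12 i \sqrt{51}$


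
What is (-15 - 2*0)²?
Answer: 225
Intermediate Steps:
(-15 - 2*0)² = (-15 + 0)² = (-15)² = 225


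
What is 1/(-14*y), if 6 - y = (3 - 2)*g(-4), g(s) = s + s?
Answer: -1/196 ≈ -0.0051020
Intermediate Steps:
g(s) = 2*s
y = 14 (y = 6 - (3 - 2)*2*(-4) = 6 - (-8) = 6 - 1*(-8) = 6 + 8 = 14)
1/(-14*y) = 1/(-14*14) = 1/(-196) = -1/196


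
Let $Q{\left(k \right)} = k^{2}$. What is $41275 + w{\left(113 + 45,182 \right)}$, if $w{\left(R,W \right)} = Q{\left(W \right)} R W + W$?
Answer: $952555201$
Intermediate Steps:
$w{\left(R,W \right)} = W + R W^{3}$ ($w{\left(R,W \right)} = W^{2} R W + W = R W^{2} W + W = R W^{3} + W = W + R W^{3}$)
$41275 + w{\left(113 + 45,182 \right)} = 41275 + \left(182 + \left(113 + 45\right) 182^{3}\right) = 41275 + \left(182 + 158 \cdot 6028568\right) = 41275 + \left(182 + 952513744\right) = 41275 + 952513926 = 952555201$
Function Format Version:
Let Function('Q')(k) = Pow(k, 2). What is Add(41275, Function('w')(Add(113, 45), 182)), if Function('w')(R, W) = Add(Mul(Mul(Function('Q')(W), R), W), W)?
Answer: 952555201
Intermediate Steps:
Function('w')(R, W) = Add(W, Mul(R, Pow(W, 3))) (Function('w')(R, W) = Add(Mul(Mul(Pow(W, 2), R), W), W) = Add(Mul(Mul(R, Pow(W, 2)), W), W) = Add(Mul(R, Pow(W, 3)), W) = Add(W, Mul(R, Pow(W, 3))))
Add(41275, Function('w')(Add(113, 45), 182)) = Add(41275, Add(182, Mul(Add(113, 45), Pow(182, 3)))) = Add(41275, Add(182, Mul(158, 6028568))) = Add(41275, Add(182, 952513744)) = Add(41275, 952513926) = 952555201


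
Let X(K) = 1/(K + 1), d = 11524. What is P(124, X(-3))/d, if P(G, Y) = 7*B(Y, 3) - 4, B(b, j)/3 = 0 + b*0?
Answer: -1/2881 ≈ -0.00034710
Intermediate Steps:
B(b, j) = 0 (B(b, j) = 3*(0 + b*0) = 3*(0 + 0) = 3*0 = 0)
X(K) = 1/(1 + K)
P(G, Y) = -4 (P(G, Y) = 7*0 - 4 = 0 - 4 = -4)
P(124, X(-3))/d = -4/11524 = -4*1/11524 = -1/2881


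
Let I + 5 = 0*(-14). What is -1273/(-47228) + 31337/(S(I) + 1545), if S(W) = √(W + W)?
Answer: 457922744435/22546977796 - 31337*I*√10/2387035 ≈ 20.31 - 0.041514*I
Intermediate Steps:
I = -5 (I = -5 + 0*(-14) = -5 + 0 = -5)
S(W) = √2*√W (S(W) = √(2*W) = √2*√W)
-1273/(-47228) + 31337/(S(I) + 1545) = -1273/(-47228) + 31337/(√2*√(-5) + 1545) = -1273*(-1/47228) + 31337/(√2*(I*√5) + 1545) = 1273/47228 + 31337/(I*√10 + 1545) = 1273/47228 + 31337/(1545 + I*√10)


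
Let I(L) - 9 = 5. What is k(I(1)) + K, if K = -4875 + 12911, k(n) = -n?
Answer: 8022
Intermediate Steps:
I(L) = 14 (I(L) = 9 + 5 = 14)
K = 8036
k(I(1)) + K = -1*14 + 8036 = -14 + 8036 = 8022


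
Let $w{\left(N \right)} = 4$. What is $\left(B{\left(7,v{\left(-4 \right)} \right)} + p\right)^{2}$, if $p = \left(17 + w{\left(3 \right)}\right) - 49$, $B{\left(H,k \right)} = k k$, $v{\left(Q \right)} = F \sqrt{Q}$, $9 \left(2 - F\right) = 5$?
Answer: $\frac{8667136}{6561} \approx 1321.0$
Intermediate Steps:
$F = \frac{13}{9}$ ($F = 2 - \frac{5}{9} = \frac{13}{9} \approx 1.4444$)
$v{\left(Q \right)} = \frac{13 \sqrt{Q}}{9}$
$B{\left(H,k \right)} = k^{2}$
$p = -28$ ($p = \left(17 + 4\right) - 49 = 21 - 49 = -28$)
$\left(B{\left(7,v{\left(-4 \right)} \right)} + p\right)^{2} = \left(\left(\frac{13 \sqrt{-4}}{9}\right)^{2} - 28\right)^{2} = \left(\left(\frac{13 \cdot 2 i}{9}\right)^{2} - 28\right)^{2} = \left(\left(\frac{26 i}{9}\right)^{2} - 28\right)^{2} = \left(- \frac{676}{81} - 28\right)^{2} = \left(- \frac{2944}{81}\right)^{2} = \frac{8667136}{6561}$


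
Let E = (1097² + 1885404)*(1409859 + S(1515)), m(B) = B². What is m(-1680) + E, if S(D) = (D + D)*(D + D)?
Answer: 32712876901467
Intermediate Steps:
S(D) = 4*D² (S(D) = (2*D)*(2*D) = 4*D²)
E = 32712874079067 (E = (1097² + 1885404)*(1409859 + 4*1515²) = (1203409 + 1885404)*(1409859 + 4*2295225) = 3088813*(1409859 + 9180900) = 3088813*10590759 = 32712874079067)
m(-1680) + E = (-1680)² + 32712874079067 = 2822400 + 32712874079067 = 32712876901467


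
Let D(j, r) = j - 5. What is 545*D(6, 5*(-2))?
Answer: 545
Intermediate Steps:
D(j, r) = -5 + j
545*D(6, 5*(-2)) = 545*(-5 + 6) = 545*1 = 545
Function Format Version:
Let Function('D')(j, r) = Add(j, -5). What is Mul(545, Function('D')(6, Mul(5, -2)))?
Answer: 545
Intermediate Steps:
Function('D')(j, r) = Add(-5, j)
Mul(545, Function('D')(6, Mul(5, -2))) = Mul(545, Add(-5, 6)) = Mul(545, 1) = 545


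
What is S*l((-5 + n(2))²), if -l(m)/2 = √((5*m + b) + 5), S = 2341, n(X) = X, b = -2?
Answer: -18728*√3 ≈ -32438.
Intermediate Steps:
l(m) = -2*√(3 + 5*m) (l(m) = -2*√((5*m - 2) + 5) = -2*√((-2 + 5*m) + 5) = -2*√(3 + 5*m))
S*l((-5 + n(2))²) = 2341*(-2*√(3 + 5*(-5 + 2)²)) = 2341*(-2*√(3 + 5*(-3)²)) = 2341*(-2*√(3 + 5*9)) = 2341*(-2*√(3 + 45)) = 2341*(-8*√3) = -18728*√3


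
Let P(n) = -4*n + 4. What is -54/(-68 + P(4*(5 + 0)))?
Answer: 3/8 ≈ 0.37500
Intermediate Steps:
P(n) = 4 - 4*n
-54/(-68 + P(4*(5 + 0))) = -54/(-68 + (4 - 16*(5 + 0))) = -54/(-68 + (4 - 16*5)) = -54/(-68 + (4 - 4*20)) = -54/(-68 + (4 - 80)) = -54/(-68 - 76) = -54/(-144) = -1/144*(-54) = 3/8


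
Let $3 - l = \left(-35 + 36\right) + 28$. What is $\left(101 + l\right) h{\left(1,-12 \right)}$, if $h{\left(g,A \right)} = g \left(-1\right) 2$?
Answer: $-150$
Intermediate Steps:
$h{\left(g,A \right)} = - 2 g$ ($h{\left(g,A \right)} = - g 2 = - 2 g$)
$l = -26$ ($l = 3 - \left(\left(-35 + 36\right) + 28\right) = 3 - \left(1 + 28\right) = 3 - 29 = -26$)
$\left(101 + l\right) h{\left(1,-12 \right)} = \left(101 - 26\right) \left(\left(-2\right) 1\right) = 75 \left(-2\right) = -150$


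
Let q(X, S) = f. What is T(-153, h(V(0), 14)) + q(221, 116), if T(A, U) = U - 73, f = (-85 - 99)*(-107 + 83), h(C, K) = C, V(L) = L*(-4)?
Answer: 4343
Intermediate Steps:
V(L) = -4*L
f = 4416 (f = -184*(-24) = 4416)
T(A, U) = -73 + U
q(X, S) = 4416
T(-153, h(V(0), 14)) + q(221, 116) = (-73 - 4*0) + 4416 = (-73 + 0) + 4416 = -73 + 4416 = 4343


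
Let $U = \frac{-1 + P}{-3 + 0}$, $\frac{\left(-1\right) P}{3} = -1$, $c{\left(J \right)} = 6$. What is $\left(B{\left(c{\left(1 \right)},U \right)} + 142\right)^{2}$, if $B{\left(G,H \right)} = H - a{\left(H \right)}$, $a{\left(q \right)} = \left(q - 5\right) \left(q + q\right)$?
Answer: $\frac{1449616}{81} \approx 17897.0$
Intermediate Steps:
$P = 3$ ($P = \left(-3\right) \left(-1\right) = 3$)
$a{\left(q \right)} = 2 q \left(-5 + q\right)$ ($a{\left(q \right)} = \left(-5 + q\right) 2 q = 2 q \left(-5 + q\right)$)
$U = - \frac{2}{3}$ ($U = \frac{-1 + 3}{-3 + 0} = \frac{2}{-3} = 2 \left(- \frac{1}{3}\right) = - \frac{2}{3} \approx -0.66667$)
$B{\left(G,H \right)} = H - 2 H \left(-5 + H\right)$
$\left(B{\left(c{\left(1 \right)},U \right)} + 142\right)^{2} = \left(- \frac{2 \left(11 - - \frac{4}{3}\right)}{3} + 142\right)^{2} = \left(- \frac{2 \left(11 + \frac{4}{3}\right)}{3} + 142\right)^{2} = \left(\left(- \frac{2}{3}\right) \frac{37}{3} + 142\right)^{2} = \left(- \frac{74}{9} + 142\right)^{2} = \left(\frac{1204}{9}\right)^{2} = \frac{1449616}{81}$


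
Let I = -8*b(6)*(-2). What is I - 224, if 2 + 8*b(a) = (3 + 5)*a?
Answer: -132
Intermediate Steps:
b(a) = -1/4 + a (b(a) = -1/4 + ((3 + 5)*a)/8 = -1/4 + (8*a)/8 = -1/4 + a)
I = 92 (I = -8*(-1/4 + 6)*(-2) = -8*23/4*(-2) = -46*(-2) = 92)
I - 224 = 92 - 224 = -132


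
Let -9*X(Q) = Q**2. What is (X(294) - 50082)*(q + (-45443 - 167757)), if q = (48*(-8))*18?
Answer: 13137604832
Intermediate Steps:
q = -6912 (q = -384*18 = -6912)
X(Q) = -Q**2/9
(X(294) - 50082)*(q + (-45443 - 167757)) = (-1/9*294**2 - 50082)*(-6912 + (-45443 - 167757)) = (-1/9*86436 - 50082)*(-6912 - 213200) = (-9604 - 50082)*(-220112) = -59686*(-220112) = 13137604832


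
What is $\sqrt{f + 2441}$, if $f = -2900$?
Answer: $3 i \sqrt{51} \approx 21.424 i$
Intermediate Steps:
$\sqrt{f + 2441} = \sqrt{-2900 + 2441} = \sqrt{-459} = 3 i \sqrt{51}$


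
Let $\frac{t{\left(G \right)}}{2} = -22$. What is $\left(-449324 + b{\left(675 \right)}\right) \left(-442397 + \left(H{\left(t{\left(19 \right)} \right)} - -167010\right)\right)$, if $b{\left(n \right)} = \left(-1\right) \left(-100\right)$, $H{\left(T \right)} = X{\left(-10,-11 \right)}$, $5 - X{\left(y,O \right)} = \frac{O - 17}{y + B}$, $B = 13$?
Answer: $\frac{371112032432}{3} \approx 1.237 \cdot 10^{11}$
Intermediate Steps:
$t{\left(G \right)} = -44$ ($t{\left(G \right)} = 2 \left(-22\right) = -44$)
$X{\left(y,O \right)} = 5 - \frac{-17 + O}{13 + y}$ ($X{\left(y,O \right)} = 5 - \frac{O - 17}{y + 13} = 5 - \frac{-17 + O}{13 + y}$)
$H{\left(T \right)} = \frac{43}{3}$ ($H{\left(T \right)} = \frac{82 - -11 + 5 \left(-10\right)}{13 - 10} = \frac{82 + 11 - 50}{3} = \frac{1}{3} \cdot 43 = \frac{43}{3}$)
$b{\left(n \right)} = 100$
$\left(-449324 + b{\left(675 \right)}\right) \left(-442397 + \left(H{\left(t{\left(19 \right)} \right)} - -167010\right)\right) = \left(-449324 + 100\right) \left(-442397 + \left(\frac{43}{3} - -167010\right)\right) = - 449224 \left(-442397 + \left(\frac{43}{3} + 167010\right)\right) = - 449224 \left(-442397 + \frac{501073}{3}\right) = \left(-449224\right) \left(- \frac{826118}{3}\right) = \frac{371112032432}{3}$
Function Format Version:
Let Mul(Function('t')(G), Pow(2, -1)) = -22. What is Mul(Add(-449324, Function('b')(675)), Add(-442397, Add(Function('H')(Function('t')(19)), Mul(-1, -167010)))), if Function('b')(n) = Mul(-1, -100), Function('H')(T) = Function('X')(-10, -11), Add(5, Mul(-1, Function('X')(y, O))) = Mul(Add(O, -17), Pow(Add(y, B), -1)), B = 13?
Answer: Rational(371112032432, 3) ≈ 1.2370e+11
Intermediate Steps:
Function('t')(G) = -44 (Function('t')(G) = Mul(2, -22) = -44)
Function('X')(y, O) = Add(5, Mul(-1, Pow(Add(13, y), -1), Add(-17, O))) (Function('X')(y, O) = Add(5, Mul(-1, Mul(Add(O, -17), Pow(Add(y, 13), -1)))) = Add(5, Mul(-1, Mul(Add(-17, O), Pow(Add(13, y), -1)))) = Add(5, Mul(-1, Mul(Pow(Add(13, y), -1), Add(-17, O)))) = Add(5, Mul(-1, Pow(Add(13, y), -1), Add(-17, O))))
Function('H')(T) = Rational(43, 3) (Function('H')(T) = Mul(Pow(Add(13, -10), -1), Add(82, Mul(-1, -11), Mul(5, -10))) = Mul(Pow(3, -1), Add(82, 11, -50)) = Mul(Rational(1, 3), 43) = Rational(43, 3))
Function('b')(n) = 100
Mul(Add(-449324, Function('b')(675)), Add(-442397, Add(Function('H')(Function('t')(19)), Mul(-1, -167010)))) = Mul(Add(-449324, 100), Add(-442397, Add(Rational(43, 3), Mul(-1, -167010)))) = Mul(-449224, Add(-442397, Add(Rational(43, 3), 167010))) = Mul(-449224, Add(-442397, Rational(501073, 3))) = Mul(-449224, Rational(-826118, 3)) = Rational(371112032432, 3)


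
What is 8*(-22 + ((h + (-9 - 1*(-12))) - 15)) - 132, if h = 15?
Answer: -284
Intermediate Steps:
8*(-22 + ((h + (-9 - 1*(-12))) - 15)) - 132 = 8*(-22 + ((15 + (-9 - 1*(-12))) - 15)) - 132 = 8*(-22 + ((15 + (-9 + 12)) - 15)) - 132 = 8*(-22 + ((15 + 3) - 15)) - 132 = 8*(-22 + (18 - 15)) - 132 = 8*(-22 + 3) - 132 = 8*(-19) - 132 = -152 - 132 = -284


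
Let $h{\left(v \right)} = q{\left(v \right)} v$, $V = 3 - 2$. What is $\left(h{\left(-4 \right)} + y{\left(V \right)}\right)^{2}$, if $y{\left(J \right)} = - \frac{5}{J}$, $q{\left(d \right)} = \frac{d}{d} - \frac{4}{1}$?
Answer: $49$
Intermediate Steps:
$V = 1$
$q{\left(d \right)} = -3$ ($q{\left(d \right)} = 1 - 4 = -3$)
$h{\left(v \right)} = - 3 v$
$\left(h{\left(-4 \right)} + y{\left(V \right)}\right)^{2} = \left(\left(-3\right) \left(-4\right) - \frac{5}{1}\right)^{2} = \left(12 - 5\right)^{2} = 7^{2} = 49$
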